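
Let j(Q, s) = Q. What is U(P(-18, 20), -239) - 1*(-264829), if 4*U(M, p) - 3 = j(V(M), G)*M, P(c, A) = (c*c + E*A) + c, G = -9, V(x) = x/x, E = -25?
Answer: 1059125/4 ≈ 2.6478e+5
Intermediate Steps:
V(x) = 1
P(c, A) = c + c² - 25*A (P(c, A) = (c*c - 25*A) + c = (c² - 25*A) + c = c + c² - 25*A)
U(M, p) = ¾ + M/4 (U(M, p) = ¾ + (1*M)/4 = ¾ + M/4)
U(P(-18, 20), -239) - 1*(-264829) = (¾ + (-18 + (-18)² - 25*20)/4) - 1*(-264829) = (¾ + (-18 + 324 - 500)/4) + 264829 = (¾ + (¼)*(-194)) + 264829 = (¾ - 97/2) + 264829 = -191/4 + 264829 = 1059125/4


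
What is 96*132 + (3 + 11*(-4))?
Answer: 12631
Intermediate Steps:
96*132 + (3 + 11*(-4)) = 12672 + (3 - 44) = 12672 - 41 = 12631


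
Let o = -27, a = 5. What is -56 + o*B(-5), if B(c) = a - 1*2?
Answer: -137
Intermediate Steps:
B(c) = 3 (B(c) = 5 - 1*2 = 5 - 2 = 3)
-56 + o*B(-5) = -56 - 27*3 = -56 - 81 = -137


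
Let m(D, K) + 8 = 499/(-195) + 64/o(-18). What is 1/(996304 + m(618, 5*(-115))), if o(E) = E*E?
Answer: 5265/5245486007 ≈ 1.0037e-6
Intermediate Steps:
o(E) = E²
m(D, K) = -54553/5265 (m(D, K) = -8 + (499/(-195) + 64/((-18)²)) = -8 + (499*(-1/195) + 64/324) = -8 + (-499/195 + 64*(1/324)) = -8 + (-499/195 + 16/81) = -8 - 12433/5265 = -54553/5265)
1/(996304 + m(618, 5*(-115))) = 1/(996304 - 54553/5265) = 1/(5245486007/5265) = 5265/5245486007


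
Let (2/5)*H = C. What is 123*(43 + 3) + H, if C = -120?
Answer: 5358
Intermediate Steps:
H = -300 (H = (5/2)*(-120) = -300)
123*(43 + 3) + H = 123*(43 + 3) - 300 = 123*46 - 300 = 5658 - 300 = 5358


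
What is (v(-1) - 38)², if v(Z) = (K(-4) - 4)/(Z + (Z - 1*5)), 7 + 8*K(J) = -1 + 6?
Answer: 1096209/784 ≈ 1398.2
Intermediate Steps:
K(J) = -¼ (K(J) = -7/8 + (-1 + 6)/8 = -7/8 + (⅛)*5 = -7/8 + 5/8 = -¼)
v(Z) = -17/(4*(-5 + 2*Z)) (v(Z) = (-¼ - 4)/(Z + (Z - 1*5)) = -17/(4*(Z + (Z - 5))) = -17/(4*(Z + (-5 + Z))) = -17/(4*(-5 + 2*Z)))
(v(-1) - 38)² = (-17/(-20 + 8*(-1)) - 38)² = (-17/(-20 - 8) - 38)² = (-17/(-28) - 38)² = (-17*(-1/28) - 38)² = (17/28 - 38)² = (-1047/28)² = 1096209/784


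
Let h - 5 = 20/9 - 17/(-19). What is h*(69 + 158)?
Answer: 315076/171 ≈ 1842.5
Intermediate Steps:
h = 1388/171 (h = 5 + (20/9 - 17/(-19)) = 5 + (20*(1/9) - 17*(-1/19)) = 5 + (20/9 + 17/19) = 5 + 533/171 = 1388/171 ≈ 8.1170)
h*(69 + 158) = 1388*(69 + 158)/171 = (1388/171)*227 = 315076/171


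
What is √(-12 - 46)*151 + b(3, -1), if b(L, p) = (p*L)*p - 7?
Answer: -4 + 151*I*√58 ≈ -4.0 + 1150.0*I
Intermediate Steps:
b(L, p) = -7 + L*p² (b(L, p) = (L*p)*p - 7 = L*p² - 7 = -7 + L*p²)
√(-12 - 46)*151 + b(3, -1) = √(-12 - 46)*151 + (-7 + 3*(-1)²) = √(-58)*151 + (-7 + 3*1) = (I*√58)*151 + (-7 + 3) = 151*I*√58 - 4 = -4 + 151*I*√58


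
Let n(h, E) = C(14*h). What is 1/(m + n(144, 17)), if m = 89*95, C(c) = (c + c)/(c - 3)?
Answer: 671/5674649 ≈ 0.00011825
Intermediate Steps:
C(c) = 2*c/(-3 + c) (C(c) = (2*c)/(-3 + c) = 2*c/(-3 + c))
n(h, E) = 28*h/(-3 + 14*h) (n(h, E) = 2*(14*h)/(-3 + 14*h) = 28*h/(-3 + 14*h))
m = 8455
1/(m + n(144, 17)) = 1/(8455 + 28*144/(-3 + 14*144)) = 1/(8455 + 28*144/(-3 + 2016)) = 1/(8455 + 28*144/2013) = 1/(8455 + 28*144*(1/2013)) = 1/(8455 + 1344/671) = 1/(5674649/671) = 671/5674649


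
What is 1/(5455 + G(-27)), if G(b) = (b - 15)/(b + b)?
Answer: 9/49102 ≈ 0.00018329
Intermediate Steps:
G(b) = (-15 + b)/(2*b) (G(b) = (-15 + b)/((2*b)) = (-15 + b)*(1/(2*b)) = (-15 + b)/(2*b))
1/(5455 + G(-27)) = 1/(5455 + (1/2)*(-15 - 27)/(-27)) = 1/(5455 + (1/2)*(-1/27)*(-42)) = 1/(5455 + 7/9) = 1/(49102/9) = 9/49102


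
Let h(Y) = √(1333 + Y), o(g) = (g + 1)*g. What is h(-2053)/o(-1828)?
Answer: I*√5/278313 ≈ 8.0344e-6*I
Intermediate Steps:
o(g) = g*(1 + g) (o(g) = (1 + g)*g = g*(1 + g))
h(-2053)/o(-1828) = √(1333 - 2053)/((-1828*(1 - 1828))) = √(-720)/((-1828*(-1827))) = (12*I*√5)/3339756 = (12*I*√5)*(1/3339756) = I*√5/278313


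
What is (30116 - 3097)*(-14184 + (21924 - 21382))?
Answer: -368593198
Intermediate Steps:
(30116 - 3097)*(-14184 + (21924 - 21382)) = 27019*(-14184 + 542) = 27019*(-13642) = -368593198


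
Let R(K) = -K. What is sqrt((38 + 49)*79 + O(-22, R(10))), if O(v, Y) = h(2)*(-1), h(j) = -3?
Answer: 6*sqrt(191) ≈ 82.922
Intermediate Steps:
O(v, Y) = 3 (O(v, Y) = -3*(-1) = 3)
sqrt((38 + 49)*79 + O(-22, R(10))) = sqrt((38 + 49)*79 + 3) = sqrt(87*79 + 3) = sqrt(6873 + 3) = sqrt(6876) = 6*sqrt(191)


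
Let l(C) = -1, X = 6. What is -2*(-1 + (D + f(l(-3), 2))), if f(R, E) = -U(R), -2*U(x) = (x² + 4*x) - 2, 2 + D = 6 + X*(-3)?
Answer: 35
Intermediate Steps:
D = -14 (D = -2 + (6 + 6*(-3)) = -2 + (6 - 18) = -2 - 12 = -14)
U(x) = 1 - 2*x - x²/2 (U(x) = -((x² + 4*x) - 2)/2 = -(-2 + x² + 4*x)/2 = 1 - 2*x - x²/2)
f(R, E) = -1 + R²/2 + 2*R (f(R, E) = -(1 - 2*R - R²/2) = -1 + R²/2 + 2*R)
-2*(-1 + (D + f(l(-3), 2))) = -2*(-1 + (-14 + (-1 + (½)*(-1)² + 2*(-1)))) = -2*(-1 + (-14 + (-1 + (½)*1 - 2))) = -2*(-1 + (-14 + (-1 + ½ - 2))) = -2*(-1 + (-14 - 5/2)) = -2*(-1 - 33/2) = -2*(-35/2) = 35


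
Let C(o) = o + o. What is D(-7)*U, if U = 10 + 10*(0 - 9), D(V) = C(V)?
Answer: 1120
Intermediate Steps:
C(o) = 2*o
D(V) = 2*V
U = -80 (U = 10 + 10*(-9) = 10 - 90 = -80)
D(-7)*U = (2*(-7))*(-80) = -14*(-80) = 1120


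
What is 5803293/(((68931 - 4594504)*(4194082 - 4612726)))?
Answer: 1934431/631534661004 ≈ 3.0631e-6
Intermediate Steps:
5803293/(((68931 - 4594504)*(4194082 - 4612726))) = 5803293/((-4525573*(-418644))) = 5803293/1894603983012 = 5803293*(1/1894603983012) = 1934431/631534661004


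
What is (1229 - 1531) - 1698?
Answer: -2000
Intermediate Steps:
(1229 - 1531) - 1698 = -302 - 1698 = -2000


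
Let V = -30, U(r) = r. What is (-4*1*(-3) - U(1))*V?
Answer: -330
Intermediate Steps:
(-4*1*(-3) - U(1))*V = (-4*1*(-3) - 1*1)*(-30) = (-4*(-3) - 1)*(-30) = (12 - 1)*(-30) = 11*(-30) = -330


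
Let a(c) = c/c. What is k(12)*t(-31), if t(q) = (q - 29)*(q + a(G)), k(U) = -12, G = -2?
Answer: -21600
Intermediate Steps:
a(c) = 1
t(q) = (1 + q)*(-29 + q) (t(q) = (q - 29)*(q + 1) = (-29 + q)*(1 + q) = (1 + q)*(-29 + q))
k(12)*t(-31) = -12*(-29 + (-31)² - 28*(-31)) = -12*(-29 + 961 + 868) = -12*1800 = -21600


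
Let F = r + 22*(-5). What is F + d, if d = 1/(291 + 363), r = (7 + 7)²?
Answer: 56245/654 ≈ 86.001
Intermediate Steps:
r = 196 (r = 14² = 196)
d = 1/654 ≈ 0.0015291
F = 86 (F = 196 + 22*(-5) = 196 - 110 = 86)
F + d = 86 + 1/654 = 56245/654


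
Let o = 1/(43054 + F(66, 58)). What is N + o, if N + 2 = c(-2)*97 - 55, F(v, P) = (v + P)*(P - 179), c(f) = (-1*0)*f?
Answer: -1598849/28050 ≈ -57.000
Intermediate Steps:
c(f) = 0 (c(f) = 0*f = 0)
F(v, P) = (-179 + P)*(P + v) (F(v, P) = (P + v)*(-179 + P) = (-179 + P)*(P + v))
N = -57 (N = -2 + (0*97 - 55) = -2 + (0 - 55) = -2 - 55 = -57)
o = 1/28050 (o = 1/(43054 + (58² - 179*58 - 179*66 + 58*66)) = 1/(43054 + (3364 - 10382 - 11814 + 3828)) = 1/(43054 - 15004) = 1/28050 ≈ 3.5651e-5)
N + o = -57 + 1/28050 = -1598849/28050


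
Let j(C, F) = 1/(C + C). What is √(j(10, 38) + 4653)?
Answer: √465305/10 ≈ 68.213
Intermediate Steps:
j(C, F) = 1/(2*C)
√(j(10, 38) + 4653) = √((½)/10 + 4653) = √((½)*(⅒) + 4653) = √(1/20 + 4653) = √(93061/20) = √465305/10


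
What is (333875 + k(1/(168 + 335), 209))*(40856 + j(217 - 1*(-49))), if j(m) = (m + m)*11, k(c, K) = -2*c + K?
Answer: 7849010829000/503 ≈ 1.5604e+10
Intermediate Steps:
k(c, K) = K - 2*c
j(m) = 22*m (j(m) = (2*m)*11 = 22*m)
(333875 + k(1/(168 + 335), 209))*(40856 + j(217 - 1*(-49))) = (333875 + (209 - 2/(168 + 335)))*(40856 + 22*(217 - 1*(-49))) = (333875 + (209 - 2/503))*(40856 + 22*(217 + 49)) = (333875 + (209 - 2*1/503))*(40856 + 22*266) = (333875 + (209 - 2/503))*(40856 + 5852) = (333875 + 105125/503)*46708 = (168044250/503)*46708 = 7849010829000/503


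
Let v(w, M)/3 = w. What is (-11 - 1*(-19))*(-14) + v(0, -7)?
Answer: -112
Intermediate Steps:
v(w, M) = 3*w
(-11 - 1*(-19))*(-14) + v(0, -7) = (-11 - 1*(-19))*(-14) + 3*0 = (-11 + 19)*(-14) + 0 = 8*(-14) + 0 = -112 + 0 = -112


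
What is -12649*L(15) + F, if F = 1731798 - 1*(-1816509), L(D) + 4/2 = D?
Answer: 3383870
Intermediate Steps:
L(D) = -2 + D
F = 3548307 (F = 1731798 + 1816509 = 3548307)
-12649*L(15) + F = -12649*(-2 + 15) + 3548307 = -12649*13 + 3548307 = -164437 + 3548307 = 3383870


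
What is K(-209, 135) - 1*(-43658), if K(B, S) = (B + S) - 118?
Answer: 43466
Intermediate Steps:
K(B, S) = -118 + B + S
K(-209, 135) - 1*(-43658) = (-118 - 209 + 135) - 1*(-43658) = -192 + 43658 = 43466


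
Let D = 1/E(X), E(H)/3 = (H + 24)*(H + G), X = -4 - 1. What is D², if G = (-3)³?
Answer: 1/3326976 ≈ 3.0057e-7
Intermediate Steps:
G = -27
X = -5
E(H) = 3*(-27 + H)*(24 + H) (E(H) = 3*((H + 24)*(H - 27)) = 3*((24 + H)*(-27 + H)) = 3*((-27 + H)*(24 + H)) = 3*(-27 + H)*(24 + H))
D = -1/1824 (D = 1/(-1944 - 9*(-5) + 3*(-5)²) = 1/(-1944 + 45 + 3*25) = 1/(-1944 + 45 + 75) = 1/(-1824) = -1/1824 ≈ -0.00054825)
D² = (-1/1824)² = 1/3326976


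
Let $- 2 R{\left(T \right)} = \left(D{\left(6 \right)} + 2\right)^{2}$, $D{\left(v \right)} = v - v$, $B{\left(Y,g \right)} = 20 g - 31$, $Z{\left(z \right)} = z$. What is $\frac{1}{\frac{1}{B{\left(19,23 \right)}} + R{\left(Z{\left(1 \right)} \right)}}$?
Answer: $- \frac{429}{857} \approx -0.50058$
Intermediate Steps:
$B{\left(Y,g \right)} = -31 + 20 g$
$D{\left(v \right)} = 0$
$R{\left(T \right)} = -2$ ($R{\left(T \right)} = - \frac{\left(0 + 2\right)^{2}}{2} = - \frac{2^{2}}{2} = \left(- \frac{1}{2}\right) 4 = -2$)
$\frac{1}{\frac{1}{B{\left(19,23 \right)}} + R{\left(Z{\left(1 \right)} \right)}} = \frac{1}{\frac{1}{-31 + 20 \cdot 23} - 2} = \frac{1}{\frac{1}{-31 + 460} - 2} = \frac{1}{\frac{1}{429} - 2} = \frac{1}{- \frac{857}{429}} = - \frac{429}{857}$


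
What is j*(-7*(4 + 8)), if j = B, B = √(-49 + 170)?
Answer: -924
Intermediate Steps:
B = 11 (B = √121 = 11)
j = 11
j*(-7*(4 + 8)) = 11*(-7*(4 + 8)) = 11*(-7*12) = 11*(-84) = -924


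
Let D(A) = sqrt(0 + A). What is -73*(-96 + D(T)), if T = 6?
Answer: 7008 - 73*sqrt(6) ≈ 6829.2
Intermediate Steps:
D(A) = sqrt(A)
-73*(-96 + D(T)) = -73*(-96 + sqrt(6)) = 7008 - 73*sqrt(6)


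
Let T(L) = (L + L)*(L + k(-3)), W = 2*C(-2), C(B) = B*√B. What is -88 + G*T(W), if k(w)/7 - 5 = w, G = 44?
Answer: -2904 - 4928*I*√2 ≈ -2904.0 - 6969.2*I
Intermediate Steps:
k(w) = 35 + 7*w
C(B) = B^(3/2)
W = -4*I*√2 (W = 2*(-2)^(3/2) = 2*(-2*I*√2) = -4*I*√2 ≈ -5.6569*I)
T(L) = 2*L*(14 + L) (T(L) = (L + L)*(L + (35 + 7*(-3))) = (2*L)*(L + (35 - 21)) = (2*L)*(L + 14) = (2*L)*(14 + L) = 2*L*(14 + L))
-88 + G*T(W) = -88 + 44*(2*(-4*I*√2)*(14 - 4*I*√2)) = -88 + 44*(-8*I*√2*(14 - 4*I*√2)) = -88 - 352*I*√2*(14 - 4*I*√2)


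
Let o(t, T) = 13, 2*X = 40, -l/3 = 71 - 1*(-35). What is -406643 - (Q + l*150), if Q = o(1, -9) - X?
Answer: -358936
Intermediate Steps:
l = -318 (l = -3*(71 - 1*(-35)) = -3*(71 + 35) = -3*106 = -318)
X = 20 (X = (½)*40 = 20)
Q = -7 (Q = 13 - 1*20 = 13 - 20 = -7)
-406643 - (Q + l*150) = -406643 - (-7 - 318*150) = -406643 - (-7 - 47700) = -406643 - 1*(-47707) = -406643 + 47707 = -358936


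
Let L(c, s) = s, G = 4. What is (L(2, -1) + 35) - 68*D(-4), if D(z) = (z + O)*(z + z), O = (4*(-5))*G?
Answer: -45662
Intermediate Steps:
O = -80 (O = (4*(-5))*4 = -20*4 = -80)
D(z) = 2*z*(-80 + z) (D(z) = (z - 80)*(z + z) = (-80 + z)*(2*z) = 2*z*(-80 + z))
(L(2, -1) + 35) - 68*D(-4) = (-1 + 35) - 136*(-4)*(-80 - 4) = 34 - 136*(-4)*(-84) = 34 - 68*672 = 34 - 45696 = -45662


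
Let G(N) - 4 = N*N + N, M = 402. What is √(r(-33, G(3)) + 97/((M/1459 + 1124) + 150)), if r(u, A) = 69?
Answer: √14922625314770/464792 ≈ 8.3112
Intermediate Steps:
G(N) = 4 + N + N² (G(N) = 4 + (N*N + N) = 4 + (N² + N) = 4 + (N + N²) = 4 + N + N²)
√(r(-33, G(3)) + 97/((M/1459 + 1124) + 150)) = √(69 + 97/((402/1459 + 1124) + 150)) = √(69 + 97/(1640318/1459 + 150)) = √(69 + 97/(1859168/1459)) = √(69 + 97*(1459/1859168)) = √(69 + 141523/1859168) = √(128424115/1859168) = √14922625314770/464792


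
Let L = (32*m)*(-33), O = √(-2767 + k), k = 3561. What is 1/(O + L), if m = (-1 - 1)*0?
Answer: √794/794 ≈ 0.035489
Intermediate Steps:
m = 0 (m = -2*0 = 0)
O = √794 (O = √(-2767 + 3561) = √794 ≈ 28.178)
L = 0 (L = (32*0)*(-33) = 0*(-33) = 0)
1/(O + L) = 1/(√794 + 0) = 1/(√794) = √794/794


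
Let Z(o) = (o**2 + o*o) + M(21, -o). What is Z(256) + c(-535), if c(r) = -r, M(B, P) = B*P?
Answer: 126231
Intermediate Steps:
Z(o) = -21*o + 2*o**2 (Z(o) = (o**2 + o*o) + 21*(-o) = (o**2 + o**2) - 21*o = 2*o**2 - 21*o = -21*o + 2*o**2)
Z(256) + c(-535) = 256*(-21 + 2*256) - 1*(-535) = 256*(-21 + 512) + 535 = 256*491 + 535 = 125696 + 535 = 126231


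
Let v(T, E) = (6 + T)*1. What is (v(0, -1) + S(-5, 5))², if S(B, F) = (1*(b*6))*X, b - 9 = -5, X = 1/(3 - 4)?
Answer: 324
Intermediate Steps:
X = -1 (X = 1/(-1) = -1)
b = 4 (b = 9 - 5 = 4)
v(T, E) = 6 + T
S(B, F) = -24 (S(B, F) = (1*(4*6))*(-1) = (1*24)*(-1) = 24*(-1) = -24)
(v(0, -1) + S(-5, 5))² = ((6 + 0) - 24)² = (6 - 24)² = (-18)² = 324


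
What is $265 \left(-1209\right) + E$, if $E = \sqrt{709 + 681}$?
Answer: $-320385 + \sqrt{1390} \approx -3.2035 \cdot 10^{5}$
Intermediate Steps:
$E = \sqrt{1390} \approx 37.283$
$265 \left(-1209\right) + E = 265 \left(-1209\right) + \sqrt{1390} = -320385 + \sqrt{1390}$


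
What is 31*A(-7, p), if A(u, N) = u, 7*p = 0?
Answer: -217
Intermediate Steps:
p = 0 (p = (⅐)*0 = 0)
31*A(-7, p) = 31*(-7) = -217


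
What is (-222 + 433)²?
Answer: 44521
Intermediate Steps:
(-222 + 433)² = 211² = 44521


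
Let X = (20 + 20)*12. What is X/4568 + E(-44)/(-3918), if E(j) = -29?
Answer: 251639/2237178 ≈ 0.11248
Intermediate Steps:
X = 480 (X = 40*12 = 480)
X/4568 + E(-44)/(-3918) = 480/4568 - 29/(-3918) = 480*(1/4568) - 29*(-1/3918) = 60/571 + 29/3918 = 251639/2237178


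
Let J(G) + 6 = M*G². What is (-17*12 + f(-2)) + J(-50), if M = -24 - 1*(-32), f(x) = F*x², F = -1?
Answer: 19786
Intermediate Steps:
f(x) = -x²
M = 8 (M = -24 + 32 = 8)
J(G) = -6 + 8*G²
(-17*12 + f(-2)) + J(-50) = (-17*12 - 1*(-2)²) + (-6 + 8*(-50)²) = (-204 - 1*4) + (-6 + 8*2500) = (-204 - 4) + (-6 + 20000) = -208 + 19994 = 19786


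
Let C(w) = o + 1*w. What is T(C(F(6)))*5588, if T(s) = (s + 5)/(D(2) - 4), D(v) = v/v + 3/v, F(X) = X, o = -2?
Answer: -33528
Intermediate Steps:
D(v) = 1 + 3/v
C(w) = -2 + w (C(w) = -2 + 1*w = -2 + w)
T(s) = -10/3 - 2*s/3 (T(s) = (s + 5)/((3 + 2)/2 - 4) = (5 + s)/((1/2)*5 - 4) = (5 + s)/(5/2 - 4) = (5 + s)/(-3/2) = (5 + s)*(-2/3) = -10/3 - 2*s/3)
T(C(F(6)))*5588 = (-10/3 - 2*(-2 + 6)/3)*5588 = (-10/3 - 2/3*4)*5588 = (-10/3 - 8/3)*5588 = -6*5588 = -33528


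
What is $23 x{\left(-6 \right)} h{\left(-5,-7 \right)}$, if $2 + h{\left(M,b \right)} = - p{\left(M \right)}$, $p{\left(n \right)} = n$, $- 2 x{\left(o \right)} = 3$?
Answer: $- \frac{207}{2} \approx -103.5$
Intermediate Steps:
$x{\left(o \right)} = - \frac{3}{2}$ ($x{\left(o \right)} = \left(- \frac{1}{2}\right) 3 = - \frac{3}{2}$)
$h{\left(M,b \right)} = -2 - M$
$23 x{\left(-6 \right)} h{\left(-5,-7 \right)} = 23 \left(- \frac{3}{2}\right) \left(-2 - -5\right) = - \frac{69 \left(-2 + 5\right)}{2} = \left(- \frac{69}{2}\right) 3 = - \frac{207}{2}$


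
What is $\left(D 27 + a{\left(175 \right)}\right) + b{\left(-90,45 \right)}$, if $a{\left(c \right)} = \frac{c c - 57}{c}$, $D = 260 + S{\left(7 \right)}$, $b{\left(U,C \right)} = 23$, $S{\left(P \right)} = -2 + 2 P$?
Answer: $\frac{1319793}{175} \approx 7541.7$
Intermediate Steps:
$D = 272$ ($D = 260 + \left(-2 + 2 \cdot 7\right) = 260 + \left(-2 + 14\right) = 260 + 12 = 272$)
$a{\left(c \right)} = \frac{-57 + c^{2}}{c}$ ($a{\left(c \right)} = \frac{c^{2} - 57}{c} = \frac{-57 + c^{2}}{c}$)
$\left(D 27 + a{\left(175 \right)}\right) + b{\left(-90,45 \right)} = \left(272 \cdot 27 + \left(175 - \frac{57}{175}\right)\right) + 23 = \left(7344 + \left(175 - \frac{57}{175}\right)\right) + 23 = \left(7344 + \frac{30568}{175}\right) + 23 = \frac{1315768}{175} + 23 = \frac{1319793}{175}$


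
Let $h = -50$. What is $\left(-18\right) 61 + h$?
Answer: $-1148$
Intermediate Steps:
$\left(-18\right) 61 + h = \left(-18\right) 61 - 50 = -1098 - 50 = -1148$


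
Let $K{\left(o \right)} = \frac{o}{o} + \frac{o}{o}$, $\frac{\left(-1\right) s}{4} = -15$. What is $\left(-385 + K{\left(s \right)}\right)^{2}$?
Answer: $146689$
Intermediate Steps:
$s = 60$ ($s = \left(-4\right) \left(-15\right) = 60$)
$K{\left(o \right)} = 2$ ($K{\left(o \right)} = 1 + 1 = 2$)
$\left(-385 + K{\left(s \right)}\right)^{2} = \left(-385 + 2\right)^{2} = \left(-383\right)^{2} = 146689$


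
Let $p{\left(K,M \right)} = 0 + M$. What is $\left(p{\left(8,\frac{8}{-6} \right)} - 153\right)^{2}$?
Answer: $\frac{214369}{9} \approx 23819.0$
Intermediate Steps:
$p{\left(K,M \right)} = M$
$\left(p{\left(8,\frac{8}{-6} \right)} - 153\right)^{2} = \left(\frac{8}{-6} - 153\right)^{2} = \left(8 \left(- \frac{1}{6}\right) - 153\right)^{2} = \left(- \frac{4}{3} - 153\right)^{2} = \left(- \frac{463}{3}\right)^{2} = \frac{214369}{9}$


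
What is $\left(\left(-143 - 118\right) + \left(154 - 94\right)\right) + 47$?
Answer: $-154$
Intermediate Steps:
$\left(\left(-143 - 118\right) + \left(154 - 94\right)\right) + 47 = \left(-261 + 60\right) + 47 = -201 + 47 = -154$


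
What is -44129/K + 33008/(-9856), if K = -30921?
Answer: -3327869/1731576 ≈ -1.9219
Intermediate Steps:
-44129/K + 33008/(-9856) = -44129/(-30921) + 33008/(-9856) = -44129*(-1/30921) + 33008*(-1/9856) = 44129/30921 - 2063/616 = -3327869/1731576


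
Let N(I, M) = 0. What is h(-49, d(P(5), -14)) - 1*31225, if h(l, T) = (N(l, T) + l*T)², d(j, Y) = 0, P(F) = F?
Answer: -31225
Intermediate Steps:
h(l, T) = T²*l² (h(l, T) = (0 + l*T)² = (0 + T*l)² = (T*l)² = T²*l²)
h(-49, d(P(5), -14)) - 1*31225 = 0²*(-49)² - 1*31225 = 0*2401 - 31225 = 0 - 31225 = -31225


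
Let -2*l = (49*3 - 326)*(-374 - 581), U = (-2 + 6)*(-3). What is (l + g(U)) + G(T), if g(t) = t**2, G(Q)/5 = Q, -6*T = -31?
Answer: -255908/3 ≈ -85303.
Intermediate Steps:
T = 31/6 (T = -1/6*(-31) = 31/6 ≈ 5.1667)
G(Q) = 5*Q
U = -12 (U = 4*(-3) = -12)
l = -170945/2 (l = -(49*3 - 326)*(-374 - 581)/2 = -(147 - 326)*(-955)/2 = -(-179)*(-955)/2 = -1/2*170945 = -170945/2 ≈ -85473.)
(l + g(U)) + G(T) = (-170945/2 + (-12)**2) + 5*(31/6) = (-170945/2 + 144) + 155/6 = -170657/2 + 155/6 = -255908/3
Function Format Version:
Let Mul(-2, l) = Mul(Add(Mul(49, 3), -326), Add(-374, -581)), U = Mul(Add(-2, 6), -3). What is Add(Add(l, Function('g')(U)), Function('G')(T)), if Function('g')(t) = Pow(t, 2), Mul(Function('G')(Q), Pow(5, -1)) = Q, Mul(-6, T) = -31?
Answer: Rational(-255908, 3) ≈ -85303.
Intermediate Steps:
T = Rational(31, 6) (T = Mul(Rational(-1, 6), -31) = Rational(31, 6) ≈ 5.1667)
Function('G')(Q) = Mul(5, Q)
U = -12 (U = Mul(4, -3) = -12)
l = Rational(-170945, 2) (l = Mul(Rational(-1, 2), Mul(Add(Mul(49, 3), -326), Add(-374, -581))) = Mul(Rational(-1, 2), Mul(Add(147, -326), -955)) = Mul(Rational(-1, 2), Mul(-179, -955)) = Mul(Rational(-1, 2), 170945) = Rational(-170945, 2) ≈ -85473.)
Add(Add(l, Function('g')(U)), Function('G')(T)) = Add(Add(Rational(-170945, 2), Pow(-12, 2)), Mul(5, Rational(31, 6))) = Add(Add(Rational(-170945, 2), 144), Rational(155, 6)) = Add(Rational(-170657, 2), Rational(155, 6)) = Rational(-255908, 3)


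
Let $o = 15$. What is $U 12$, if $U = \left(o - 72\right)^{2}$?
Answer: $38988$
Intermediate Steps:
$U = 3249$ ($U = \left(15 - 72\right)^{2} = \left(-57\right)^{2} = 3249$)
$U 12 = 3249 \cdot 12 = 38988$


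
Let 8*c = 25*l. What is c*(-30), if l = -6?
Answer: 1125/2 ≈ 562.50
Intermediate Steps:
c = -75/4 (c = (25*(-6))/8 = (⅛)*(-150) = -75/4 ≈ -18.750)
c*(-30) = -75/4*(-30) = 1125/2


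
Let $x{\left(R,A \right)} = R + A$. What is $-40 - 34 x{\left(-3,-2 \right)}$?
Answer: $130$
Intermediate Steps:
$x{\left(R,A \right)} = A + R$
$-40 - 34 x{\left(-3,-2 \right)} = -40 - 34 \left(-2 - 3\right) = -40 - -170 = -40 + 170 = 130$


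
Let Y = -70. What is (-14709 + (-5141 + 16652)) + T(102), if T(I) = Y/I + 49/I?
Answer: -108739/34 ≈ -3198.2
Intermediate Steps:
T(I) = -21/I (T(I) = -70/I + 49/I = -21/I)
(-14709 + (-5141 + 16652)) + T(102) = (-14709 + (-5141 + 16652)) - 21/102 = (-14709 + 11511) - 21*1/102 = -3198 - 7/34 = -108739/34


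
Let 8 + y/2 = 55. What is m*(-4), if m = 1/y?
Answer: -2/47 ≈ -0.042553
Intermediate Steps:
y = 94 (y = -16 + 2*55 = -16 + 110 = 94)
m = 1/94 ≈ 0.010638
m*(-4) = (1/94)*(-4) = -2/47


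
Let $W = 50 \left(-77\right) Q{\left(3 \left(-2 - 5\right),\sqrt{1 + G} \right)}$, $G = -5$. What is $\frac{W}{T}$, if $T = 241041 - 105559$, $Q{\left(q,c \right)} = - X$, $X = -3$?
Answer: $- \frac{5775}{67741} \approx -0.085251$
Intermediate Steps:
$Q{\left(q,c \right)} = 3$ ($Q{\left(q,c \right)} = \left(-1\right) \left(-3\right) = 3$)
$T = 135482$ ($T = 241041 - 105559 = 135482$)
$W = -11550$ ($W = 50 \left(-77\right) 3 = \left(-3850\right) 3 = -11550$)
$\frac{W}{T} = - \frac{11550}{135482} = \left(-11550\right) \frac{1}{135482} = - \frac{5775}{67741}$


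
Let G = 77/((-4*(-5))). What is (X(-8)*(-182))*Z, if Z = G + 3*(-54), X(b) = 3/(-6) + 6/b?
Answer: -287833/8 ≈ -35979.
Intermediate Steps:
X(b) = -½ + 6/b (X(b) = 3*(-⅙) + 6/b = -½ + 6/b)
G = 77/20 ≈ 3.8500
Z = -3163/20 (Z = 77/20 + 3*(-54) = 77/20 - 162 = -3163/20 ≈ -158.15)
(X(-8)*(-182))*Z = (((½)*(12 - 1*(-8))/(-8))*(-182))*(-3163/20) = (((½)*(-⅛)*(12 + 8))*(-182))*(-3163/20) = (((½)*(-⅛)*20)*(-182))*(-3163/20) = -5/4*(-182)*(-3163/20) = (455/2)*(-3163/20) = -287833/8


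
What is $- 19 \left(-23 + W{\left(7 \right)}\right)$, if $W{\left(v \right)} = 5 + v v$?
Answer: $-589$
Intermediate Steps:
$W{\left(v \right)} = 5 + v^{2}$
$- 19 \left(-23 + W{\left(7 \right)}\right) = - 19 \left(-23 + \left(5 + 7^{2}\right)\right) = - 19 \left(-23 + \left(5 + 49\right)\right) = - 19 \left(-23 + 54\right) = \left(-19\right) 31 = -589$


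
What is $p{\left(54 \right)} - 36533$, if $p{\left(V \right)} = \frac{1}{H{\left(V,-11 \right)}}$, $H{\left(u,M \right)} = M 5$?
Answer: $- \frac{2009316}{55} \approx -36533.0$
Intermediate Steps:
$H{\left(u,M \right)} = 5 M$
$p{\left(V \right)} = - \frac{1}{55}$ ($p{\left(V \right)} = \frac{1}{5 \left(-11\right)} = \frac{1}{-55} = - \frac{1}{55}$)
$p{\left(54 \right)} - 36533 = - \frac{1}{55} - 36533 = - \frac{2009316}{55}$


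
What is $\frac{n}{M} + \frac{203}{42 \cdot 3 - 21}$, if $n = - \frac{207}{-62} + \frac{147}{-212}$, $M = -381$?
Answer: $\frac{24117751}{12519660} \approx 1.9264$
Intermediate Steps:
$n = \frac{17385}{6572}$ ($n = \left(-207\right) \left(- \frac{1}{62}\right) + 147 \left(- \frac{1}{212}\right) = \frac{207}{62} - \frac{147}{212} = \frac{17385}{6572} \approx 2.6453$)
$\frac{n}{M} + \frac{203}{42 \cdot 3 - 21} = \frac{17385}{6572 \left(-381\right)} + \frac{203}{42 \cdot 3 - 21} = \frac{17385}{6572} \left(- \frac{1}{381}\right) + \frac{203}{126 - 21} = - \frac{5795}{834644} + \frac{203}{105} = - \frac{5795}{834644} + 203 \cdot \frac{1}{105} = - \frac{5795}{834644} + \frac{29}{15} = \frac{24117751}{12519660}$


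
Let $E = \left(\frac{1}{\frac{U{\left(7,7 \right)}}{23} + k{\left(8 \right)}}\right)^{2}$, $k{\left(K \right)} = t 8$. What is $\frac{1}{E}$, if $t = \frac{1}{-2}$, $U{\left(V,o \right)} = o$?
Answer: $\frac{7225}{529} \approx 13.658$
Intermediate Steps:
$t = - \frac{1}{2} \approx -0.5$
$k{\left(K \right)} = -4$ ($k{\left(K \right)} = \left(- \frac{1}{2}\right) 8 = -4$)
$E = \frac{529}{7225}$ ($E = \left(\frac{1}{\frac{7}{23} - 4}\right)^{2} = \left(\frac{1}{- \frac{85}{23}}\right)^{2} = \left(- \frac{23}{85}\right)^{2} = \frac{529}{7225} \approx 0.073218$)
$\frac{1}{E} = \frac{1}{\frac{529}{7225}} = \frac{7225}{529}$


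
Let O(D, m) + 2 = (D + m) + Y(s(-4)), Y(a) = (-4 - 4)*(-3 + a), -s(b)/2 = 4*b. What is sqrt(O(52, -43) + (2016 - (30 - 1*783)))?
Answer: 4*sqrt(159) ≈ 50.438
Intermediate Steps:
s(b) = -8*b
Y(a) = 24 - 8*a (Y(a) = -8*(-3 + a) = 24 - 8*a)
O(D, m) = -234 + D + m (O(D, m) = -2 + ((D + m) + (24 - (-64)*(-4))) = -2 + ((D + m) + (24 - 8*32)) = -2 + ((D + m) + (24 - 256)) = -2 + ((D + m) - 232) = -2 + (-232 + D + m) = -234 + D + m)
sqrt(O(52, -43) + (2016 - (30 - 1*783))) = sqrt((-234 + 52 - 43) + (2016 - (30 - 1*783))) = sqrt(-225 + (2016 - (30 - 783))) = sqrt(-225 + (2016 - 1*(-753))) = sqrt(-225 + (2016 + 753)) = sqrt(-225 + 2769) = sqrt(2544) = 4*sqrt(159)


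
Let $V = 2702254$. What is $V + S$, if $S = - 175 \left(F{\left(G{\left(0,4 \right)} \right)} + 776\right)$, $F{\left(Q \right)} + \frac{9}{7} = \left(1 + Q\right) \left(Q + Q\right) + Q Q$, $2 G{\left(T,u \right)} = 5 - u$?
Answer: $\frac{10265491}{4} \approx 2.5664 \cdot 10^{6}$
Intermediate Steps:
$G{\left(T,u \right)} = \frac{5}{2} - \frac{u}{2}$ ($G{\left(T,u \right)} = \frac{5 - u}{2} = \frac{5}{2} - \frac{u}{2}$)
$F{\left(Q \right)} = - \frac{9}{7} + Q^{2} + 2 Q \left(1 + Q\right)$ ($F{\left(Q \right)} = - \frac{9}{7} + \left(\left(1 + Q\right) \left(Q + Q\right) + Q Q\right) = - \frac{9}{7} + \left(\left(1 + Q\right) 2 Q + Q^{2}\right) = - \frac{9}{7} + \left(2 Q \left(1 + Q\right) + Q^{2}\right) = - \frac{9}{7} + \left(Q^{2} + 2 Q \left(1 + Q\right)\right) = - \frac{9}{7} + Q^{2} + 2 Q \left(1 + Q\right)$)
$S = - \frac{543525}{4}$ ($S = - 175 \left(\left(- \frac{9}{7} + 2 \left(\frac{5}{2} - 2\right) + 3 \left(\frac{5}{2} - 2\right)^{2}\right) + 776\right) = - 175 \left(\left(- \frac{9}{7} + 2 \cdot \frac{1}{2} + \frac{3}{4}\right) + 776\right) = - 175 \left(\left(- \frac{9}{7} + 1 + 3 \cdot \frac{1}{4}\right) + 776\right) = - 175 \left(\left(- \frac{9}{7} + 1 + \frac{3}{4}\right) + 776\right) = - 175 \left(\frac{13}{28} + 776\right) = \left(-175\right) \frac{21741}{28} = - \frac{543525}{4} \approx -1.3588 \cdot 10^{5}$)
$V + S = 2702254 - \frac{543525}{4} = \frac{10265491}{4}$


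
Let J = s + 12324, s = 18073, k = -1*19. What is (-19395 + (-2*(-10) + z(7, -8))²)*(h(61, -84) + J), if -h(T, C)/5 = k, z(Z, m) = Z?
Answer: -569163672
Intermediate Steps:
k = -19
h(T, C) = 95 (h(T, C) = -5*(-19) = 95)
J = 30397 (J = 18073 + 12324 = 30397)
(-19395 + (-2*(-10) + z(7, -8))²)*(h(61, -84) + J) = (-19395 + (-2*(-10) + 7)²)*(95 + 30397) = (-19395 + (20 + 7)²)*30492 = (-19395 + 27²)*30492 = (-19395 + 729)*30492 = -18666*30492 = -569163672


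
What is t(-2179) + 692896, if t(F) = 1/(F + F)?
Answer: 3019640767/4358 ≈ 6.9290e+5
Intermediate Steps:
t(F) = 1/(2*F)
t(-2179) + 692896 = (½)/(-2179) + 692896 = (½)*(-1/2179) + 692896 = -1/4358 + 692896 = 3019640767/4358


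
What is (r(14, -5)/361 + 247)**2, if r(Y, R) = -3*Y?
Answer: 7943265625/130321 ≈ 60952.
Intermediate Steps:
(r(14, -5)/361 + 247)**2 = (-3*14/361 + 247)**2 = (-42*1/361 + 247)**2 = (-42/361 + 247)**2 = (89125/361)**2 = 7943265625/130321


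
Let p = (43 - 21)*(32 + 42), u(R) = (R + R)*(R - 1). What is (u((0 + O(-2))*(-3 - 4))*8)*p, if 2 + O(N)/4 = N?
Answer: 323828736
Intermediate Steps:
O(N) = -8 + 4*N
u(R) = 2*R*(-1 + R) (u(R) = (2*R)*(-1 + R) = 2*R*(-1 + R))
p = 1628 (p = 22*74 = 1628)
(u((0 + O(-2))*(-3 - 4))*8)*p = ((2*((0 + (-8 + 4*(-2)))*(-3 - 4))*(-1 + (0 + (-8 + 4*(-2)))*(-3 - 4)))*8)*1628 = ((2*((0 + (-8 - 8))*(-7))*(-1 + (0 + (-8 - 8))*(-7)))*8)*1628 = ((2*((0 - 16)*(-7))*(-1 + (0 - 16)*(-7)))*8)*1628 = ((2*(-16*(-7))*(-1 - 16*(-7)))*8)*1628 = ((2*112*(-1 + 112))*8)*1628 = ((2*112*111)*8)*1628 = (24864*8)*1628 = 198912*1628 = 323828736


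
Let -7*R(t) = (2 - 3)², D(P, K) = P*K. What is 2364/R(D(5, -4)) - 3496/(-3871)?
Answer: -64053812/3871 ≈ -16547.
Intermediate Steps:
D(P, K) = K*P
R(t) = -⅐ (R(t) = -(2 - 3)²/7 = -⅐*(-1)² = -⅐*1 = -⅐)
2364/R(D(5, -4)) - 3496/(-3871) = 2364/(-⅐) - 3496/(-3871) = 2364*(-7) - 3496*(-1/3871) = -16548 + 3496/3871 = -64053812/3871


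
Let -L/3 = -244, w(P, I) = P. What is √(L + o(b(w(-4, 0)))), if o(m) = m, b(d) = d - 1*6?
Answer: 19*√2 ≈ 26.870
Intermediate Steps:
L = 732 (L = -3*(-244) = 732)
b(d) = -6 + d (b(d) = d - 6 = -6 + d)
√(L + o(b(w(-4, 0)))) = √(732 + (-6 - 4)) = √(732 - 10) = √722 = 19*√2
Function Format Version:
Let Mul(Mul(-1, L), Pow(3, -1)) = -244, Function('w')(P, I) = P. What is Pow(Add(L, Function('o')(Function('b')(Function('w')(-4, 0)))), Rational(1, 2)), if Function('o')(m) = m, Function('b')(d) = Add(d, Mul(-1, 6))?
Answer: Mul(19, Pow(2, Rational(1, 2))) ≈ 26.870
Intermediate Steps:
L = 732 (L = Mul(-3, -244) = 732)
Function('b')(d) = Add(-6, d) (Function('b')(d) = Add(d, -6) = Add(-6, d))
Pow(Add(L, Function('o')(Function('b')(Function('w')(-4, 0)))), Rational(1, 2)) = Pow(Add(732, Add(-6, -4)), Rational(1, 2)) = Pow(Add(732, -10), Rational(1, 2)) = Pow(722, Rational(1, 2)) = Mul(19, Pow(2, Rational(1, 2)))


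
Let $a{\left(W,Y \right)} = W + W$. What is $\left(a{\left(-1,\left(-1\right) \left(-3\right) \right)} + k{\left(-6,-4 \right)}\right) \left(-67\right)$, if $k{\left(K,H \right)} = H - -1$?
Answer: $335$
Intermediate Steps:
$k{\left(K,H \right)} = 1 + H$ ($k{\left(K,H \right)} = H + 1 = 1 + H$)
$a{\left(W,Y \right)} = 2 W$
$\left(a{\left(-1,\left(-1\right) \left(-3\right) \right)} + k{\left(-6,-4 \right)}\right) \left(-67\right) = \left(2 \left(-1\right) + \left(1 - 4\right)\right) \left(-67\right) = \left(-2 - 3\right) \left(-67\right) = \left(-5\right) \left(-67\right) = 335$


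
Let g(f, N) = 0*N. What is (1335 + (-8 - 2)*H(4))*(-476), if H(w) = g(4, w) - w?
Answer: -654500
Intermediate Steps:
g(f, N) = 0
H(w) = -w (H(w) = 0 - w = -w)
(1335 + (-8 - 2)*H(4))*(-476) = (1335 + (-8 - 2)*(-1*4))*(-476) = (1335 - 10*(-4))*(-476) = (1335 + 40)*(-476) = 1375*(-476) = -654500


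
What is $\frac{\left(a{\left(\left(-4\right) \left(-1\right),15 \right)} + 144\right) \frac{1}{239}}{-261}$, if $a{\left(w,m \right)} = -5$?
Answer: $- \frac{139}{62379} \approx -0.0022283$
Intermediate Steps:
$\frac{\left(a{\left(\left(-4\right) \left(-1\right),15 \right)} + 144\right) \frac{1}{239}}{-261} = \frac{\left(-5 + 144\right) \frac{1}{239}}{-261} = 139 \cdot \frac{1}{239} \left(- \frac{1}{261}\right) = \frac{139}{239} \left(- \frac{1}{261}\right) = - \frac{139}{62379}$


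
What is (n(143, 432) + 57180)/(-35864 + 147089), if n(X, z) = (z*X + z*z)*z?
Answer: 7157732/7415 ≈ 965.30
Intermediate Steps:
n(X, z) = z*(z² + X*z) (n(X, z) = (X*z + z²)*z = (z² + X*z)*z = z*(z² + X*z))
(n(143, 432) + 57180)/(-35864 + 147089) = (432²*(143 + 432) + 57180)/(-35864 + 147089) = (186624*575 + 57180)/111225 = (107308800 + 57180)*(1/111225) = 107365980*(1/111225) = 7157732/7415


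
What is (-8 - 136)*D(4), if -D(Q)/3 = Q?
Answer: 1728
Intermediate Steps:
D(Q) = -3*Q
(-8 - 136)*D(4) = (-8 - 136)*(-3*4) = -144*(-12) = 1728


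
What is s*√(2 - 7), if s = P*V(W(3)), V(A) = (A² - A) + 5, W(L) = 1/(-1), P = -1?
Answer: -7*I*√5 ≈ -15.652*I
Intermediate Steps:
W(L) = -1
V(A) = 5 + A² - A
s = -7 (s = -(5 + (-1)² - 1*(-1)) = -(5 + 1 + 1) = -1*7 = -7)
s*√(2 - 7) = -7*√(2 - 7) = -7*I*√5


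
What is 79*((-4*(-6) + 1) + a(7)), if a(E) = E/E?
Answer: 2054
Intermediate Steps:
a(E) = 1
79*((-4*(-6) + 1) + a(7)) = 79*((-4*(-6) + 1) + 1) = 79*((24 + 1) + 1) = 79*(25 + 1) = 79*26 = 2054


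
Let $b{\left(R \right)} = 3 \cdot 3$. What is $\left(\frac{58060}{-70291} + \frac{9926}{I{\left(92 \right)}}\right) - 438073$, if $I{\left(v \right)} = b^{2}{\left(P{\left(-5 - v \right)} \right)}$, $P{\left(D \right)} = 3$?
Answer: $- \frac{2493506723077}{5693571} \approx -4.3795 \cdot 10^{5}$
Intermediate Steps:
$b{\left(R \right)} = 9$
$I{\left(v \right)} = 81$ ($I{\left(v \right)} = 9^{2} = 81$)
$\left(\frac{58060}{-70291} + \frac{9926}{I{\left(92 \right)}}\right) - 438073 = \left(\frac{58060}{-70291} + \frac{9926}{81}\right) - 438073 = \left(58060 \left(- \frac{1}{70291}\right) + 9926 \cdot \frac{1}{81}\right) - 438073 = \left(- \frac{58060}{70291} + \frac{9926}{81}\right) - 438073 = \frac{693005606}{5693571} - 438073 = - \frac{2493506723077}{5693571}$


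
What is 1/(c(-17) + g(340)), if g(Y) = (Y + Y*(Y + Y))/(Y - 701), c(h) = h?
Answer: -361/237677 ≈ -0.0015189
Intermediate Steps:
g(Y) = (Y + 2*Y²)/(-701 + Y) (g(Y) = (Y + Y*(2*Y))/(-701 + Y) = (Y + 2*Y²)/(-701 + Y))
1/(c(-17) + g(340)) = 1/(-17 + 340*(1 + 2*340)/(-701 + 340)) = 1/(-17 + 340*(1 + 680)/(-361)) = 1/(-17 + 340*(-1/361)*681) = 1/(-17 - 231540/361) = 1/(-237677/361) = -361/237677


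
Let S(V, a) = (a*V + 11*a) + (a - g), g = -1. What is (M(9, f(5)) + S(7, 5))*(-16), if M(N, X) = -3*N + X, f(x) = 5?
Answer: -1184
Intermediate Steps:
M(N, X) = X - 3*N
S(V, a) = 1 + 12*a + V*a (S(V, a) = (a*V + 11*a) + (a - 1*(-1)) = (V*a + 11*a) + (a + 1) = (11*a + V*a) + (1 + a) = 1 + 12*a + V*a)
(M(9, f(5)) + S(7, 5))*(-16) = ((5 - 3*9) + (1 + 12*5 + 7*5))*(-16) = ((5 - 27) + (1 + 60 + 35))*(-16) = (-22 + 96)*(-16) = 74*(-16) = -1184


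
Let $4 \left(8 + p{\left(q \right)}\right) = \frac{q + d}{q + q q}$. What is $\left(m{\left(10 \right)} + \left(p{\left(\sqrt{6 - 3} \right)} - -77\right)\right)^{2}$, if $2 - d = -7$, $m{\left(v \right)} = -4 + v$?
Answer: $\frac{92419}{16} - 38 \sqrt{3} \approx 5710.4$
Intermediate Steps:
$d = 9$ ($d = 2 - -7 = 2 + 7 = 9$)
$p{\left(q \right)} = -8 + \frac{9 + q}{4 \left(q + q^{2}\right)}$ ($p{\left(q \right)} = -8 + \frac{\left(q + 9\right) \frac{1}{q + q q}}{4} = -8 + \frac{\left(9 + q\right) \frac{1}{q + q^{2}}}{4} = -8 + \frac{\frac{1}{q + q^{2}} \left(9 + q\right)}{4} = -8 + \frac{9 + q}{4 \left(q + q^{2}\right)}$)
$\left(m{\left(10 \right)} + \left(p{\left(\sqrt{6 - 3} \right)} - -77\right)\right)^{2} = \left(\left(-4 + 10\right) + \left(\frac{9 - 32 \left(\sqrt{6 - 3}\right)^{2} - 31 \sqrt{6 - 3}}{4 \sqrt{6 - 3} \left(1 + \sqrt{6 - 3}\right)} - -77\right)\right)^{2} = \left(6 + \left(\frac{9 - 32 \left(\sqrt{3}\right)^{2} - 31 \sqrt{3}}{4 \sqrt{3} \left(1 + \sqrt{3}\right)} + 77\right)\right)^{2} = \left(6 + \left(\frac{\frac{\sqrt{3}}{3} \left(9 - 96 - 31 \sqrt{3}\right)}{4 \left(1 + \sqrt{3}\right)} + 77\right)\right)^{2} = \left(6 + \left(\frac{\frac{\sqrt{3}}{3} \left(-87 - 31 \sqrt{3}\right)}{4 \left(1 + \sqrt{3}\right)} + 77\right)\right)^{2} = \left(6 + \left(\frac{\sqrt{3} \left(-87 - 31 \sqrt{3}\right)}{12 \left(1 + \sqrt{3}\right)} + 77\right)\right)^{2} = \left(6 + \left(77 + \frac{\sqrt{3} \left(-87 - 31 \sqrt{3}\right)}{12 \left(1 + \sqrt{3}\right)}\right)\right)^{2} = \left(83 + \frac{\sqrt{3} \left(-87 - 31 \sqrt{3}\right)}{12 \left(1 + \sqrt{3}\right)}\right)^{2}$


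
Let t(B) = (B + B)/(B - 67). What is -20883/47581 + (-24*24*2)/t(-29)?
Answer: -2631644583/1379849 ≈ -1907.2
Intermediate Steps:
t(B) = 2*B/(-67 + B) (t(B) = (2*B)/(-67 + B) = 2*B/(-67 + B))
-20883/47581 + (-24*24*2)/t(-29) = -20883/47581 + (-24*24*2)/((2*(-29)/(-67 - 29))) = -20883*1/47581 + (-576*2)/((2*(-29)/(-96))) = -20883/47581 - 1152/(2*(-29)*(-1/96)) = -20883/47581 - 1152/29/48 = -20883/47581 - 1152*48/29 = -20883/47581 - 55296/29 = -2631644583/1379849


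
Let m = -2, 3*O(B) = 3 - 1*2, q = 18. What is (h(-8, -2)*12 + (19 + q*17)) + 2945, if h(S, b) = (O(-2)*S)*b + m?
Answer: 3310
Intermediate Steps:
O(B) = ⅓ (O(B) = (3 - 1*2)/3 = (3 - 2)/3 = (⅓)*1 = ⅓)
h(S, b) = -2 + S*b/3 (h(S, b) = (S/3)*b - 2 = S*b/3 - 2 = -2 + S*b/3)
(h(-8, -2)*12 + (19 + q*17)) + 2945 = ((-2 + (⅓)*(-8)*(-2))*12 + (19 + 18*17)) + 2945 = ((-2 + 16/3)*12 + (19 + 306)) + 2945 = ((10/3)*12 + 325) + 2945 = (40 + 325) + 2945 = 365 + 2945 = 3310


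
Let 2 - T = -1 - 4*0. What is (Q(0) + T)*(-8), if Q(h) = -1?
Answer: -16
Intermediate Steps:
T = 3 (T = 2 - (-1 - 4*0) = 2 - (-1 + 0) = 2 - 1*(-1) = 2 + 1 = 3)
(Q(0) + T)*(-8) = (-1 + 3)*(-8) = 2*(-8) = -16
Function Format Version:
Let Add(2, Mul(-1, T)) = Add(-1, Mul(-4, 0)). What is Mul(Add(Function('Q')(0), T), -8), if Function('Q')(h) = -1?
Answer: -16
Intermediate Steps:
T = 3 (T = Add(2, Mul(-1, Add(-1, Mul(-4, 0)))) = Add(2, Mul(-1, Add(-1, 0))) = Add(2, Mul(-1, -1)) = Add(2, 1) = 3)
Mul(Add(Function('Q')(0), T), -8) = Mul(Add(-1, 3), -8) = Mul(2, -8) = -16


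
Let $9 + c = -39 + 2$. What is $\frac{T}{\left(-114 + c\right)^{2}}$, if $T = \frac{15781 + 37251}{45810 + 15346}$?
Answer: $\frac{6629}{195699200} \approx 3.3873 \cdot 10^{-5}$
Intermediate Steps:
$c = -46$ ($c = -9 + \left(-39 + 2\right) = -9 - 37 = -46$)
$T = \frac{13258}{15289}$ ($T = \frac{53032}{61156} = 53032 \cdot \frac{1}{61156} = \frac{13258}{15289} \approx 0.86716$)
$\frac{T}{\left(-114 + c\right)^{2}} = \frac{13258}{15289 \left(-114 - 46\right)^{2}} = \frac{13258}{15289 \left(-160\right)^{2}} = \frac{13258}{15289 \cdot 25600} = \frac{13258}{15289} \cdot \frac{1}{25600} = \frac{6629}{195699200}$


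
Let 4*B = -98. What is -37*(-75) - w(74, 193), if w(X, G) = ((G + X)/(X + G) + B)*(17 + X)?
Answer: 9827/2 ≈ 4913.5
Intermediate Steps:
B = -49/2 (B = (¼)*(-98) = -49/2 ≈ -24.500)
w(X, G) = -799/2 - 47*X/2 (w(X, G) = ((G + X)/(X + G) - 49/2)*(17 + X) = ((G + X)/(G + X) - 49/2)*(17 + X) = (1 - 49/2)*(17 + X) = -47*(17 + X)/2 = -799/2 - 47*X/2)
-37*(-75) - w(74, 193) = -37*(-75) - (-799/2 - 47/2*74) = 2775 - (-799/2 - 1739) = 2775 - 1*(-4277/2) = 2775 + 4277/2 = 9827/2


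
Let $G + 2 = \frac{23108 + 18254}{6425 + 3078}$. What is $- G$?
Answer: $- \frac{22356}{9503} \approx -2.3525$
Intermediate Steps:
$G = \frac{22356}{9503}$ ($G = -2 + \frac{23108 + 18254}{6425 + 3078} = -2 + \frac{41362}{9503} = \frac{22356}{9503} \approx 2.3525$)
$- G = \left(-1\right) \frac{22356}{9503} = - \frac{22356}{9503}$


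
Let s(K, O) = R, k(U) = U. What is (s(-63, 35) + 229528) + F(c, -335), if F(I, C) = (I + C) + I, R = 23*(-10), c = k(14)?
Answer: 228991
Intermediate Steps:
c = 14
R = -230
s(K, O) = -230
F(I, C) = C + 2*I (F(I, C) = (C + I) + I = C + 2*I)
(s(-63, 35) + 229528) + F(c, -335) = (-230 + 229528) + (-335 + 2*14) = 229298 + (-335 + 28) = 229298 - 307 = 228991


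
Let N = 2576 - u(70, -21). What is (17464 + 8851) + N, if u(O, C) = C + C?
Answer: 28933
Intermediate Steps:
u(O, C) = 2*C
N = 2618 (N = 2576 - 2*(-21) = 2576 - 1*(-42) = 2576 + 42 = 2618)
(17464 + 8851) + N = (17464 + 8851) + 2618 = 26315 + 2618 = 28933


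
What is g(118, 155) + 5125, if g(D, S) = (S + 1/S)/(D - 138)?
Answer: 7931737/1550 ≈ 5117.3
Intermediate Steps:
g(D, S) = (S + 1/S)/(-138 + D)
g(118, 155) + 5125 = (1 + 155²)/(155*(-138 + 118)) + 5125 = (1/155)*(1 + 24025)/(-20) + 5125 = (1/155)*(-1/20)*24026 + 5125 = -12013/1550 + 5125 = 7931737/1550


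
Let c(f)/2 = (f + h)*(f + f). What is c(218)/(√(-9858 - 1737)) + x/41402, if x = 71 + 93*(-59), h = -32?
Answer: -2708/20701 - 54064*I*√11595/3865 ≈ -0.13082 - 1506.2*I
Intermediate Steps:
c(f) = 4*f*(-32 + f) (c(f) = 2*((f - 32)*(f + f)) = 2*((-32 + f)*(2*f)) = 2*(2*f*(-32 + f)) = 4*f*(-32 + f))
x = -5416 (x = 71 - 5487 = -5416)
c(218)/(√(-9858 - 1737)) + x/41402 = (4*218*(-32 + 218))/(√(-9858 - 1737)) - 5416/41402 = (4*218*186)/(√(-11595)) - 5416*1/41402 = 162192/((I*√11595)) - 2708/20701 = 162192*(-I*√11595/11595) - 2708/20701 = -54064*I*√11595/3865 - 2708/20701 = -2708/20701 - 54064*I*√11595/3865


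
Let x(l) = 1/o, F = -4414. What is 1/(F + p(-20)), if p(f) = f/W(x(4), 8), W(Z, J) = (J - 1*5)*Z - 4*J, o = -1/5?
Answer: -47/207438 ≈ -0.00022657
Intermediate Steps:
o = -⅕ (o = -1*⅕ = -⅕ ≈ -0.20000)
x(l) = -5 (x(l) = 1/(-⅕) = -5)
W(Z, J) = -4*J + Z*(-5 + J) (W(Z, J) = (J - 5)*Z - 4*J = (-5 + J)*Z - 4*J = Z*(-5 + J) - 4*J = -4*J + Z*(-5 + J))
p(f) = -f/47 (p(f) = f/(-5*(-5) - 4*8 + 8*(-5)) = f/(25 - 32 - 40) = f/(-47) = f*(-1/47) = -f/47)
1/(F + p(-20)) = 1/(-4414 - 1/47*(-20)) = 1/(-4414 + 20/47) = 1/(-207438/47) = -47/207438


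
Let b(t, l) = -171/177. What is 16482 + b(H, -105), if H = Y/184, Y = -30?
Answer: 972381/59 ≈ 16481.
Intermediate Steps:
H = -15/92 (H = -30/184 = -30*1/184 = -15/92 ≈ -0.16304)
b(t, l) = -57/59 (b(t, l) = -171*1/177 = -57/59)
16482 + b(H, -105) = 16482 - 57/59 = 972381/59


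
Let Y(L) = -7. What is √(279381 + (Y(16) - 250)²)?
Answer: √345430 ≈ 587.73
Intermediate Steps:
√(279381 + (Y(16) - 250)²) = √(279381 + (-7 - 250)²) = √(279381 + (-257)²) = √(279381 + 66049) = √345430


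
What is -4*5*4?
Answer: -80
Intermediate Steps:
-4*5*4 = -20*4 = -80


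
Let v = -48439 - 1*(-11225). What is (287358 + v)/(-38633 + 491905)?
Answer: 31268/56659 ≈ 0.55186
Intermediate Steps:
v = -37214 (v = -48439 + 11225 = -37214)
(287358 + v)/(-38633 + 491905) = (287358 - 37214)/(-38633 + 491905) = 250144/453272 = 250144*(1/453272) = 31268/56659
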